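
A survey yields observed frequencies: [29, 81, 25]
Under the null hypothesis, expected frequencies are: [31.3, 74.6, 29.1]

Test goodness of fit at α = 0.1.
Chi-square goodness of fit test:
H₀: observed counts match expected distribution
H₁: observed counts differ from expected distribution
df = k - 1 = 2
χ² = Σ(O - E)²/E
   = (29 - 31.3)²/31.3 + (81 - 74.6)²/74.6 + (25 - 29.1)²/29.1
   = 0.169 + 0.549 + 0.578
   = 1.30
p-value = 0.5232

Since p-value > α = 0.1, we fail to reject H₀.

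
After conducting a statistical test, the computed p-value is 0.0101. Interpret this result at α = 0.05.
Since p = 0.0101 < α = 0.05, reject H₀.
There is sufficient evidence to reject the null hypothesis; the result is statistically significant at the 0.05 level.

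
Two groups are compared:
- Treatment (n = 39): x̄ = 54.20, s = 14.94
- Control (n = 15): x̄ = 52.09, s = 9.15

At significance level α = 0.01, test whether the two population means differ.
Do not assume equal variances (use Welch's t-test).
Welch's two-sample t-test:
H₀: μ₁ = μ₂
H₁: μ₁ ≠ μ₂
s₁²/n₁ = 14.94²/39 = 5.7232,  s₂²/n₂ = 9.15²/15 = 5.5815
SE = √(s₁²/n₁ + s₂²/n₂) = √(5.7232 + 5.5815) = 3.3622
df (Welch-Satterthwaite) = (s₁²/n₁ + s₂²/n₂)² / [(s₁²/n₁)²/(n₁-1) + (s₂²/n₂)²/(n₂-1)] ≈ 41.40
t = (x̄₁ - x̄₂) / SE = (54.20 - 52.09) / 3.3622 = 2.11 / 3.3622 = 0.628
p-value = 0.5337

Since p-value > α = 0.01, we fail to reject H₀.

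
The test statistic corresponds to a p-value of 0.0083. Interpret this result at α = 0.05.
Since p = 0.0083 < α = 0.05, reject H₀.
There is sufficient evidence to reject the null hypothesis; the result is statistically significant at the 0.05 level.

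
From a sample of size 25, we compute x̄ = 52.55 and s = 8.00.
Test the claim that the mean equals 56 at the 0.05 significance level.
One-sample t-test:
H₀: μ = 56
H₁: μ ≠ 56
df = n - 1 = 24
t = (x̄ - μ₀) / (s/√n) = (52.55 - 56) / (8.00/√25) = -2.156
p-value = 0.0413

Since p-value < α = 0.05, we reject H₀.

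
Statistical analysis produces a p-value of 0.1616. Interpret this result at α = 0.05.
Since p = 0.1616 > α = 0.05, fail to reject H₀.
There is insufficient evidence to reject the null hypothesis; the result is not statistically significant at the 0.05 level.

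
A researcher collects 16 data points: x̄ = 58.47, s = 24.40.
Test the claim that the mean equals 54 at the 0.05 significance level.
One-sample t-test:
H₀: μ = 54
H₁: μ ≠ 54
df = n - 1 = 15
t = (x̄ - μ₀) / (s/√n) = (58.47 - 54) / (24.40/√16) = 0.733
p-value = 0.4750

Since p-value > α = 0.05, we fail to reject H₀.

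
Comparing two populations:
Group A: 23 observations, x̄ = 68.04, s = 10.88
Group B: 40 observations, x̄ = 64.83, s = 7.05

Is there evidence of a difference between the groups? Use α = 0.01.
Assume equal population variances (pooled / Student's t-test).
Student's two-sample t-test (equal variances):
H₀: μ₁ = μ₂
H₁: μ₁ ≠ μ₂
df = n₁ + n₂ - 2 = 61
Pooled variance s_p² = [(n₁-1)s₁² + (n₂-1)s₂²] / (n₁ + n₂ - 2) = [(22)(10.88²) + (39)(7.05²)] / 61 = 74.4694
SE = √(s_p²(1/n₁ + 1/n₂)) = √(74.4694 × (1/23 + 1/40)) = 2.2582
t = (x̄₁ - x̄₂) / SE = (68.04 - 64.83) / 2.2582 = 3.21 / 2.2582 = 1.421
p-value = 0.1603

Since p-value > α = 0.01, we fail to reject H₀.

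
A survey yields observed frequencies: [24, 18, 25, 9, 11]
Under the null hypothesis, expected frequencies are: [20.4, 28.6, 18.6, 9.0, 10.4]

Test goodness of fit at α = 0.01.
Chi-square goodness of fit test:
H₀: observed counts match expected distribution
H₁: observed counts differ from expected distribution
df = k - 1 = 4
χ² = Σ(O - E)²/E
   = (24 - 20.4)²/20.4 + (18 - 28.6)²/28.6 + (25 - 18.6)²/18.6 + (9 - 9.0)²/9.0 + (11 - 10.4)²/10.4
   = 0.635 + 3.929 + 2.202 + 0.000 + 0.035
   = 6.80
p-value = 0.1468

Since p-value > α = 0.01, we fail to reject H₀.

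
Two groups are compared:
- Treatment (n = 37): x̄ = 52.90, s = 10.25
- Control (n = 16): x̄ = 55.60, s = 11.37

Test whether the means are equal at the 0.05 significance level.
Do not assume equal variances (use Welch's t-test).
Welch's two-sample t-test:
H₀: μ₁ = μ₂
H₁: μ₁ ≠ μ₂
s₁²/n₁ = 10.25²/37 = 2.8395,  s₂²/n₂ = 11.37²/16 = 8.0798
SE = √(s₁²/n₁ + s₂²/n₂) = √(2.8395 + 8.0798) = 3.3044
df (Welch-Satterthwaite) = (s₁²/n₁ + s₂²/n₂)² / [(s₁²/n₁)²/(n₁-1) + (s₂²/n₂)²/(n₂-1)] ≈ 26.05
t = (x̄₁ - x̄₂) / SE = (52.90 - 55.60) / 3.3044 = -2.70 / 3.3044 = -0.817
p-value = 0.4213

Since p-value > α = 0.05, we fail to reject H₀.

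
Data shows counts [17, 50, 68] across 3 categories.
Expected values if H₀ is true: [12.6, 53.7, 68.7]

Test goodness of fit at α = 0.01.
Chi-square goodness of fit test:
H₀: observed counts match expected distribution
H₁: observed counts differ from expected distribution
df = k - 1 = 2
χ² = Σ(O - E)²/E
   = (17 - 12.6)²/12.6 + (50 - 53.7)²/53.7 + (68 - 68.7)²/68.7
   = 1.537 + 0.255 + 0.007
   = 1.80
p-value = 0.4069

Since p-value > α = 0.01, we fail to reject H₀.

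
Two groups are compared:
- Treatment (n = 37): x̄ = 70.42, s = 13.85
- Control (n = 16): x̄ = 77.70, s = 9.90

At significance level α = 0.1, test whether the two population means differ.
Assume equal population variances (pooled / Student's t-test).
Student's two-sample t-test (equal variances):
H₀: μ₁ = μ₂
H₁: μ₁ ≠ μ₂
df = n₁ + n₂ - 2 = 51
Pooled variance s_p² = [(n₁-1)s₁² + (n₂-1)s₂²] / (n₁ + n₂ - 2) = [(36)(13.85²) + (15)(9.90²)] / 51 = 164.2306
SE = √(s_p²(1/n₁ + 1/n₂)) = √(164.2306 × (1/37 + 1/16)) = 3.8345
t = (x̄₁ - x̄₂) / SE = (70.42 - 77.70) / 3.8345 = -7.28 / 3.8345 = -1.899
p-value = 0.0633

Since p-value < α = 0.1, we reject H₀.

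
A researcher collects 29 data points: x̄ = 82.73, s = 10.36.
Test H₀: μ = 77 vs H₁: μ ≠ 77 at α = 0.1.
One-sample t-test:
H₀: μ = 77
H₁: μ ≠ 77
df = n - 1 = 28
t = (x̄ - μ₀) / (s/√n) = (82.73 - 77) / (10.36/√29) = 2.978
p-value = 0.0059

Since p-value < α = 0.1, we reject H₀.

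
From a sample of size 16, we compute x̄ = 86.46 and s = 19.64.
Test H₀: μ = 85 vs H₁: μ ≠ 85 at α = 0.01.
One-sample t-test:
H₀: μ = 85
H₁: μ ≠ 85
df = n - 1 = 15
t = (x̄ - μ₀) / (s/√n) = (86.46 - 85) / (19.64/√16) = 0.297
p-value = 0.7703

Since p-value > α = 0.01, we fail to reject H₀.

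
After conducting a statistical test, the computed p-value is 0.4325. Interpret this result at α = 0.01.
Since p = 0.4325 > α = 0.01, fail to reject H₀.
There is insufficient evidence to reject the null hypothesis; the result is not statistically significant at the 0.01 level.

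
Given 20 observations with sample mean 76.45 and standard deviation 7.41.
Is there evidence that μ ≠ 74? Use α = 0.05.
One-sample t-test:
H₀: μ = 74
H₁: μ ≠ 74
df = n - 1 = 19
t = (x̄ - μ₀) / (s/√n) = (76.45 - 74) / (7.41/√20) = 1.479
p-value = 0.1556

Since p-value > α = 0.05, we fail to reject H₀.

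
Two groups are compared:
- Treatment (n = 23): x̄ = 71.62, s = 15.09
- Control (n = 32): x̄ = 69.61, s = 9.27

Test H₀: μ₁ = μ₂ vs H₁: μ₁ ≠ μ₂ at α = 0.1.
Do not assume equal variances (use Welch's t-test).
Welch's two-sample t-test:
H₀: μ₁ = μ₂
H₁: μ₁ ≠ μ₂
s₁²/n₁ = 15.09²/23 = 9.9004,  s₂²/n₂ = 9.27²/32 = 2.6854
SE = √(s₁²/n₁ + s₂²/n₂) = √(9.9004 + 2.6854) = 3.5476
df (Welch-Satterthwaite) = (s₁²/n₁ + s₂²/n₂)² / [(s₁²/n₁)²/(n₁-1) + (s₂²/n₂)²/(n₂-1)] ≈ 33.79
t = (x̄₁ - x̄₂) / SE = (71.62 - 69.61) / 3.5476 = 2.01 / 3.5476 = 0.567
p-value = 0.5747

Since p-value > α = 0.1, we fail to reject H₀.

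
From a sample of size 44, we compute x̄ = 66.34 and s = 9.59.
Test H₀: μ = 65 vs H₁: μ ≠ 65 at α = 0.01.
One-sample t-test:
H₀: μ = 65
H₁: μ ≠ 65
df = n - 1 = 43
t = (x̄ - μ₀) / (s/√n) = (66.34 - 65) / (9.59/√44) = 0.927
p-value = 0.3592

Since p-value > α = 0.01, we fail to reject H₀.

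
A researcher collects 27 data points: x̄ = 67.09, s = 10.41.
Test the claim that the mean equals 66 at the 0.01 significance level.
One-sample t-test:
H₀: μ = 66
H₁: μ ≠ 66
df = n - 1 = 26
t = (x̄ - μ₀) / (s/√n) = (67.09 - 66) / (10.41/√27) = 0.544
p-value = 0.5910

Since p-value > α = 0.01, we fail to reject H₀.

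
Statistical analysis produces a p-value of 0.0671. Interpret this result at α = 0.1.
Since p = 0.0671 < α = 0.1, reject H₀.
There is sufficient evidence to reject the null hypothesis; the result is statistically significant at the 0.1 level.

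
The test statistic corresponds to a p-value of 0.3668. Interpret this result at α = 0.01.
Since p = 0.3668 > α = 0.01, fail to reject H₀.
There is insufficient evidence to reject the null hypothesis; the result is not statistically significant at the 0.01 level.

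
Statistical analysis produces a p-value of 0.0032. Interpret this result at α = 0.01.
Since p = 0.0032 < α = 0.01, reject H₀.
There is sufficient evidence to reject the null hypothesis; the result is statistically significant at the 0.01 level.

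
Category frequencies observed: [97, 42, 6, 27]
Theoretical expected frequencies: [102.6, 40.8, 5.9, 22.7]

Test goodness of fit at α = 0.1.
Chi-square goodness of fit test:
H₀: observed counts match expected distribution
H₁: observed counts differ from expected distribution
df = k - 1 = 3
χ² = Σ(O - E)²/E
   = (97 - 102.6)²/102.6 + (42 - 40.8)²/40.8 + (6 - 5.9)²/5.9 + (27 - 22.7)²/22.7
   = 0.306 + 0.035 + 0.002 + 0.815
   = 1.16
p-value = 0.7633

Since p-value > α = 0.1, we fail to reject H₀.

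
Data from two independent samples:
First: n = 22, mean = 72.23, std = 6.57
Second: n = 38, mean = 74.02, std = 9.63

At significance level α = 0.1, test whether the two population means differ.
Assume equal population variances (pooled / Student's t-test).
Student's two-sample t-test (equal variances):
H₀: μ₁ = μ₂
H₁: μ₁ ≠ μ₂
df = n₁ + n₂ - 2 = 58
Pooled variance s_p² = [(n₁-1)s₁² + (n₂-1)s₂²] / (n₁ + n₂ - 2) = [(21)(6.57²) + (37)(9.63²)] / 58 = 74.7884
SE = √(s_p²(1/n₁ + 1/n₂)) = √(74.7884 × (1/22 + 1/38)) = 2.3168
t = (x̄₁ - x̄₂) / SE = (72.23 - 74.02) / 2.3168 = -1.79 / 2.3168 = -0.773
p-value = 0.4429

Since p-value > α = 0.1, we fail to reject H₀.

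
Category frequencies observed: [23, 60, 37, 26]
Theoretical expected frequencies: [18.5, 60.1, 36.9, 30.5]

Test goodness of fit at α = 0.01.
Chi-square goodness of fit test:
H₀: observed counts match expected distribution
H₁: observed counts differ from expected distribution
df = k - 1 = 3
χ² = Σ(O - E)²/E
   = (23 - 18.5)²/18.5 + (60 - 60.1)²/60.1 + (37 - 36.9)²/36.9 + (26 - 30.5)²/30.5
   = 1.095 + 0.000 + 0.000 + 0.664
   = 1.76
p-value = 0.6239

Since p-value > α = 0.01, we fail to reject H₀.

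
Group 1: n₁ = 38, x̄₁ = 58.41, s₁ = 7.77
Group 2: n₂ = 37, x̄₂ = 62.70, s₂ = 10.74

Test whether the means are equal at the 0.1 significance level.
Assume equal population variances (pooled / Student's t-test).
Student's two-sample t-test (equal variances):
H₀: μ₁ = μ₂
H₁: μ₁ ≠ μ₂
df = n₁ + n₂ - 2 = 73
Pooled variance s_p² = [(n₁-1)s₁² + (n₂-1)s₂²] / (n₁ + n₂ - 2) = [(37)(7.77²) + (36)(10.74²)] / 73 = 87.4837
SE = √(s_p²(1/n₁ + 1/n₂)) = √(87.4837 × (1/38 + 1/37)) = 2.1602
t = (x̄₁ - x̄₂) / SE = (58.41 - 62.70) / 2.1602 = -4.29 / 2.1602 = -1.986
p-value = 0.0508

Since p-value < α = 0.1, we reject H₀.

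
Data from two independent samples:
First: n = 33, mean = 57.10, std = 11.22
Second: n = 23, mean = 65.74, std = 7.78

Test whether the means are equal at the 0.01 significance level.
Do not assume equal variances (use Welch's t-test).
Welch's two-sample t-test:
H₀: μ₁ = μ₂
H₁: μ₁ ≠ μ₂
s₁²/n₁ = 11.22²/33 = 3.8148,  s₂²/n₂ = 7.78²/23 = 2.6317
SE = √(s₁²/n₁ + s₂²/n₂) = √(3.8148 + 2.6317) = 2.5390
df (Welch-Satterthwaite) = (s₁²/n₁ + s₂²/n₂)² / [(s₁²/n₁)²/(n₁-1) + (s₂²/n₂)²/(n₂-1)] ≈ 54.00
t = (x̄₁ - x̄₂) / SE = (57.10 - 65.74) / 2.5390 = -8.64 / 2.5390 = -3.403
p-value = 0.0013

Since p-value < α = 0.01, we reject H₀.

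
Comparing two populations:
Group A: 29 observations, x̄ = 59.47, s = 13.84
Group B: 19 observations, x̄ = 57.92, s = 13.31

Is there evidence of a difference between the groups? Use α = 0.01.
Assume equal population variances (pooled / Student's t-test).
Student's two-sample t-test (equal variances):
H₀: μ₁ = μ₂
H₁: μ₁ ≠ μ₂
df = n₁ + n₂ - 2 = 46
Pooled variance s_p² = [(n₁-1)s₁² + (n₂-1)s₂²] / (n₁ + n₂ - 2) = [(28)(13.84²) + (18)(13.31²)] / 46 = 185.9149
SE = √(s_p²(1/n₁ + 1/n₂)) = √(185.9149 × (1/29 + 1/19)) = 4.0244
t = (x̄₁ - x̄₂) / SE = (59.47 - 57.92) / 4.0244 = 1.55 / 4.0244 = 0.385
p-value = 0.7019

Since p-value > α = 0.01, we fail to reject H₀.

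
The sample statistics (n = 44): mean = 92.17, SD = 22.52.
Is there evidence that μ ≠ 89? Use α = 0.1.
One-sample t-test:
H₀: μ = 89
H₁: μ ≠ 89
df = n - 1 = 43
t = (x̄ - μ₀) / (s/√n) = (92.17 - 89) / (22.52/√44) = 0.934
p-value = 0.3557

Since p-value > α = 0.1, we fail to reject H₀.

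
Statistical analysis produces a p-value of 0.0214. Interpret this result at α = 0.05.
Since p = 0.0214 < α = 0.05, reject H₀.
There is sufficient evidence to reject the null hypothesis; the result is statistically significant at the 0.05 level.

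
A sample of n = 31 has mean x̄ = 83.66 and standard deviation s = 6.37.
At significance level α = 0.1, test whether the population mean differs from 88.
One-sample t-test:
H₀: μ = 88
H₁: μ ≠ 88
df = n - 1 = 30
t = (x̄ - μ₀) / (s/√n) = (83.66 - 88) / (6.37/√31) = -3.793
p-value = 0.0007

Since p-value < α = 0.1, we reject H₀.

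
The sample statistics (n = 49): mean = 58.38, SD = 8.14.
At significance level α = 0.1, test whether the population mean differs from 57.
One-sample t-test:
H₀: μ = 57
H₁: μ ≠ 57
df = n - 1 = 48
t = (x̄ - μ₀) / (s/√n) = (58.38 - 57) / (8.14/√49) = 1.187
p-value = 0.2412

Since p-value > α = 0.1, we fail to reject H₀.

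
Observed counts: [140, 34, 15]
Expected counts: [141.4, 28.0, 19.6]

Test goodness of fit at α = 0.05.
Chi-square goodness of fit test:
H₀: observed counts match expected distribution
H₁: observed counts differ from expected distribution
df = k - 1 = 2
χ² = Σ(O - E)²/E
   = (140 - 141.4)²/141.4 + (34 - 28.0)²/28.0 + (15 - 19.6)²/19.6
   = 0.014 + 1.286 + 1.080
   = 2.38
p-value = 0.3043

Since p-value > α = 0.05, we fail to reject H₀.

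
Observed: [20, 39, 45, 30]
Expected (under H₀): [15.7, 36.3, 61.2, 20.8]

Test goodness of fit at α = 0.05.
Chi-square goodness of fit test:
H₀: observed counts match expected distribution
H₁: observed counts differ from expected distribution
df = k - 1 = 3
χ² = Σ(O - E)²/E
   = (20 - 15.7)²/15.7 + (39 - 36.3)²/36.3 + (45 - 61.2)²/61.2 + (30 - 20.8)²/20.8
   = 1.178 + 0.201 + 4.288 + 4.069
   = 9.74
p-value = 0.0209

Since p-value < α = 0.05, we reject H₀.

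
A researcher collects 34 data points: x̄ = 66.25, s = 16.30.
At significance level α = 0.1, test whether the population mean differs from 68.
One-sample t-test:
H₀: μ = 68
H₁: μ ≠ 68
df = n - 1 = 33
t = (x̄ - μ₀) / (s/√n) = (66.25 - 68) / (16.30/√34) = -0.626
p-value = 0.5356

Since p-value > α = 0.1, we fail to reject H₀.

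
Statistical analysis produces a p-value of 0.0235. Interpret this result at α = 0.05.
Since p = 0.0235 < α = 0.05, reject H₀.
There is sufficient evidence to reject the null hypothesis; the result is statistically significant at the 0.05 level.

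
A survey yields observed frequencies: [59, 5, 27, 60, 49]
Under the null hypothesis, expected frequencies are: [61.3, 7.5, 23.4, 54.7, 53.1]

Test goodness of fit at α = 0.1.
Chi-square goodness of fit test:
H₀: observed counts match expected distribution
H₁: observed counts differ from expected distribution
df = k - 1 = 4
χ² = Σ(O - E)²/E
   = (59 - 61.3)²/61.3 + (5 - 7.5)²/7.5 + (27 - 23.4)²/23.4 + (60 - 54.7)²/54.7 + (49 - 53.1)²/53.1
   = 0.086 + 0.833 + 0.554 + 0.514 + 0.317
   = 2.30
p-value = 0.6801

Since p-value > α = 0.1, we fail to reject H₀.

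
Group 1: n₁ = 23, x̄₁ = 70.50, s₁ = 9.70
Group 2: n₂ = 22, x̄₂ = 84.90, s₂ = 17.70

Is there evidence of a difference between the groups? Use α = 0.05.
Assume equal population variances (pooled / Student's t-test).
Student's two-sample t-test (equal variances):
H₀: μ₁ = μ₂
H₁: μ₁ ≠ μ₂
df = n₁ + n₂ - 2 = 43
Pooled variance s_p² = [(n₁-1)s₁² + (n₂-1)s₂²] / (n₁ + n₂ - 2) = [(22)(9.70²) + (21)(17.70²)] / 43 = 201.1412
SE = √(s_p²(1/n₁ + 1/n₂)) = √(201.1412 × (1/23 + 1/22)) = 4.2294
t = (x̄₁ - x̄₂) / SE = (70.50 - 84.90) / 4.2294 = -14.40 / 4.2294 = -3.405
p-value = 0.0014

Since p-value < α = 0.05, we reject H₀.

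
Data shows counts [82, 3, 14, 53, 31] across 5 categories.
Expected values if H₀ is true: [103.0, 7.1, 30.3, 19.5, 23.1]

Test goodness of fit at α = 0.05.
Chi-square goodness of fit test:
H₀: observed counts match expected distribution
H₁: observed counts differ from expected distribution
df = k - 1 = 4
χ² = Σ(O - E)²/E
   = (82 - 103.0)²/103.0 + (3 - 7.1)²/7.1 + (14 - 30.3)²/30.3 + (53 - 19.5)²/19.5 + (31 - 23.1)²/23.1
   = 4.282 + 2.368 + 8.769 + 57.551 + 2.702
   = 75.67
p-value < 0.0001

Since p-value < α = 0.05, we reject H₀.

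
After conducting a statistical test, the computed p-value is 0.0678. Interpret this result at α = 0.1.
Since p = 0.0678 < α = 0.1, reject H₀.
There is sufficient evidence to reject the null hypothesis; the result is statistically significant at the 0.1 level.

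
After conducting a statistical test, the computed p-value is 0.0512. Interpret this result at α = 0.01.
Since p = 0.0512 > α = 0.01, fail to reject H₀.
There is insufficient evidence to reject the null hypothesis; the result is not statistically significant at the 0.01 level.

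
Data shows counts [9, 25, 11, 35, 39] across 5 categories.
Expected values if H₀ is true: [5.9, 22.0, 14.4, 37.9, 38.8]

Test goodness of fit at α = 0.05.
Chi-square goodness of fit test:
H₀: observed counts match expected distribution
H₁: observed counts differ from expected distribution
df = k - 1 = 4
χ² = Σ(O - E)²/E
   = (9 - 5.9)²/5.9 + (25 - 22.0)²/22.0 + (11 - 14.4)²/14.4 + (35 - 37.9)²/37.9 + (39 - 38.8)²/38.8
   = 1.629 + 0.409 + 0.803 + 0.222 + 0.001
   = 3.06
p-value = 0.5472

Since p-value > α = 0.05, we fail to reject H₀.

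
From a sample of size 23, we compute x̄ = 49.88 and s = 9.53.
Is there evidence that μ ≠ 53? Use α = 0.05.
One-sample t-test:
H₀: μ = 53
H₁: μ ≠ 53
df = n - 1 = 22
t = (x̄ - μ₀) / (s/√n) = (49.88 - 53) / (9.53/√23) = -1.570
p-value = 0.1307

Since p-value > α = 0.05, we fail to reject H₀.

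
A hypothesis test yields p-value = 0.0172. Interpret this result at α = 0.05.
Since p = 0.0172 < α = 0.05, reject H₀.
There is sufficient evidence to reject the null hypothesis; the result is statistically significant at the 0.05 level.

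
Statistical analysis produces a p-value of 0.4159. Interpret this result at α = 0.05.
Since p = 0.4159 > α = 0.05, fail to reject H₀.
There is insufficient evidence to reject the null hypothesis; the result is not statistically significant at the 0.05 level.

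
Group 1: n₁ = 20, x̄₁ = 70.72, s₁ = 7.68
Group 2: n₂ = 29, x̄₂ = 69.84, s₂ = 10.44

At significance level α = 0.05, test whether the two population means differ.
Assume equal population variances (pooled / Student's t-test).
Student's two-sample t-test (equal variances):
H₀: μ₁ = μ₂
H₁: μ₁ ≠ μ₂
df = n₁ + n₂ - 2 = 47
Pooled variance s_p² = [(n₁-1)s₁² + (n₂-1)s₂²] / (n₁ + n₂ - 2) = [(19)(7.68²) + (28)(10.44²)] / 47 = 88.7763
SE = √(s_p²(1/n₁ + 1/n₂)) = √(88.7763 × (1/20 + 1/29)) = 2.7386
t = (x̄₁ - x̄₂) / SE = (70.72 - 69.84) / 2.7386 = 0.88 / 2.7386 = 0.321
p-value = 0.7494

Since p-value > α = 0.05, we fail to reject H₀.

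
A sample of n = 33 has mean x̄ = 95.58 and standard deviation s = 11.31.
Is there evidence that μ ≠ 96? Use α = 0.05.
One-sample t-test:
H₀: μ = 96
H₁: μ ≠ 96
df = n - 1 = 32
t = (x̄ - μ₀) / (s/√n) = (95.58 - 96) / (11.31/√33) = -0.213
p-value = 0.8324

Since p-value > α = 0.05, we fail to reject H₀.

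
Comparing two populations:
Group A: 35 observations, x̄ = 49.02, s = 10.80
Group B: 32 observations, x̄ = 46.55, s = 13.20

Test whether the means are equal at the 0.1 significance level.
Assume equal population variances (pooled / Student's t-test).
Student's two-sample t-test (equal variances):
H₀: μ₁ = μ₂
H₁: μ₁ ≠ μ₂
df = n₁ + n₂ - 2 = 65
Pooled variance s_p² = [(n₁-1)s₁² + (n₂-1)s₂²] / (n₁ + n₂ - 2) = [(34)(10.80²) + (31)(13.20²)] / 65 = 144.1108
SE = √(s_p²(1/n₁ + 1/n₂)) = √(144.1108 × (1/35 + 1/32)) = 2.9361
t = (x̄₁ - x̄₂) / SE = (49.02 - 46.55) / 2.9361 = 2.47 / 2.9361 = 0.841
p-value = 0.4033

Since p-value > α = 0.1, we fail to reject H₀.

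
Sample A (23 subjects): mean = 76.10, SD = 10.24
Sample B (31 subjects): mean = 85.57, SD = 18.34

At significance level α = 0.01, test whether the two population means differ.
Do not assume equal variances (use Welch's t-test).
Welch's two-sample t-test:
H₀: μ₁ = μ₂
H₁: μ₁ ≠ μ₂
s₁²/n₁ = 10.24²/23 = 4.5590,  s₂²/n₂ = 18.34²/31 = 10.8502
SE = √(s₁²/n₁ + s₂²/n₂) = √(4.5590 + 10.8502) = 3.9255
df (Welch-Satterthwaite) = (s₁²/n₁ + s₂²/n₂)² / [(s₁²/n₁)²/(n₁-1) + (s₂²/n₂)²/(n₂-1)] ≈ 48.77
t = (x̄₁ - x̄₂) / SE = (76.10 - 85.57) / 3.9255 = -9.47 / 3.9255 = -2.412
p-value = 0.0197

Since p-value > α = 0.01, we fail to reject H₀.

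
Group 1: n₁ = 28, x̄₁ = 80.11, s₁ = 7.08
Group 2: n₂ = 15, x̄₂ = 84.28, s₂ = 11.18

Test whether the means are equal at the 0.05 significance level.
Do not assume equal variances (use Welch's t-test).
Welch's two-sample t-test:
H₀: μ₁ = μ₂
H₁: μ₁ ≠ μ₂
s₁²/n₁ = 7.08²/28 = 1.7902,  s₂²/n₂ = 11.18²/15 = 8.3328
SE = √(s₁²/n₁ + s₂²/n₂) = √(1.7902 + 8.3328) = 3.1817
df (Welch-Satterthwaite) = (s₁²/n₁ + s₂²/n₂)² / [(s₁²/n₁)²/(n₁-1) + (s₂²/n₂)²/(n₂-1)] ≈ 20.18
t = (x̄₁ - x̄₂) / SE = (80.11 - 84.28) / 3.1817 = -4.17 / 3.1817 = -1.311
p-value = 0.2047

Since p-value > α = 0.05, we fail to reject H₀.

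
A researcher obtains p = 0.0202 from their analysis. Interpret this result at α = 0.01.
Since p = 0.0202 > α = 0.01, fail to reject H₀.
There is insufficient evidence to reject the null hypothesis; the result is not statistically significant at the 0.01 level.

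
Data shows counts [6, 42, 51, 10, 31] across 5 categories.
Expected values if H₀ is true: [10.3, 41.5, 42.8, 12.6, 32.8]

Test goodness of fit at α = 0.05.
Chi-square goodness of fit test:
H₀: observed counts match expected distribution
H₁: observed counts differ from expected distribution
df = k - 1 = 4
χ² = Σ(O - E)²/E
   = (6 - 10.3)²/10.3 + (42 - 41.5)²/41.5 + (51 - 42.8)²/42.8 + (10 - 12.6)²/12.6 + (31 - 32.8)²/32.8
   = 1.795 + 0.006 + 1.571 + 0.537 + 0.099
   = 4.01
p-value = 0.4050

Since p-value > α = 0.05, we fail to reject H₀.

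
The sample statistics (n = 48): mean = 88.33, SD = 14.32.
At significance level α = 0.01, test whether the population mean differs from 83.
One-sample t-test:
H₀: μ = 83
H₁: μ ≠ 83
df = n - 1 = 47
t = (x̄ - μ₀) / (s/√n) = (88.33 - 83) / (14.32/√48) = 2.579
p-value = 0.0131

Since p-value > α = 0.01, we fail to reject H₀.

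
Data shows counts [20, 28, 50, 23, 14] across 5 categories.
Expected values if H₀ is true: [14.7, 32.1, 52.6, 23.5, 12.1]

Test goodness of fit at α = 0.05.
Chi-square goodness of fit test:
H₀: observed counts match expected distribution
H₁: observed counts differ from expected distribution
df = k - 1 = 4
χ² = Σ(O - E)²/E
   = (20 - 14.7)²/14.7 + (28 - 32.1)²/32.1 + (50 - 52.6)²/52.6 + (23 - 23.5)²/23.5 + (14 - 12.1)²/12.1
   = 1.911 + 0.524 + 0.129 + 0.011 + 0.298
   = 2.87
p-value = 0.5795

Since p-value > α = 0.05, we fail to reject H₀.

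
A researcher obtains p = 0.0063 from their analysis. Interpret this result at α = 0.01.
Since p = 0.0063 < α = 0.01, reject H₀.
There is sufficient evidence to reject the null hypothesis; the result is statistically significant at the 0.01 level.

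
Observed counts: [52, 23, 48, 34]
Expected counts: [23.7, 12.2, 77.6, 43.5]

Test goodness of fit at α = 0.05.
Chi-square goodness of fit test:
H₀: observed counts match expected distribution
H₁: observed counts differ from expected distribution
df = k - 1 = 3
χ² = Σ(O - E)²/E
   = (52 - 23.7)²/23.7 + (23 - 12.2)²/12.2 + (48 - 77.6)²/77.6 + (34 - 43.5)²/43.5
   = 33.793 + 9.561 + 11.291 + 2.075
   = 56.72
p-value < 0.0001

Since p-value < α = 0.05, we reject H₀.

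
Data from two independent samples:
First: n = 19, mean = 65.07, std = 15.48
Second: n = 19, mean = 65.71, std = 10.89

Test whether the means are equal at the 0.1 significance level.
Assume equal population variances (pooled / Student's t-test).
Student's two-sample t-test (equal variances):
H₀: μ₁ = μ₂
H₁: μ₁ ≠ μ₂
df = n₁ + n₂ - 2 = 36
Pooled variance s_p² = [(n₁-1)s₁² + (n₂-1)s₂²] / (n₁ + n₂ - 2) = [(18)(15.48²) + (18)(10.89²)] / 36 = 179.1113
SE = √(s_p²(1/n₁ + 1/n₂)) = √(179.1113 × (1/19 + 1/19)) = 4.3421
t = (x̄₁ - x̄₂) / SE = (65.07 - 65.71) / 4.3421 = -0.64 / 4.3421 = -0.147
p-value = 0.8836

Since p-value > α = 0.1, we fail to reject H₀.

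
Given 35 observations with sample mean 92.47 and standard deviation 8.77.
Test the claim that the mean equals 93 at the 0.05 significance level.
One-sample t-test:
H₀: μ = 93
H₁: μ ≠ 93
df = n - 1 = 34
t = (x̄ - μ₀) / (s/√n) = (92.47 - 93) / (8.77/√35) = -0.358
p-value = 0.7229

Since p-value > α = 0.05, we fail to reject H₀.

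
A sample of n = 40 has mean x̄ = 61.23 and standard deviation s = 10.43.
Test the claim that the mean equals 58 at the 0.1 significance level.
One-sample t-test:
H₀: μ = 58
H₁: μ ≠ 58
df = n - 1 = 39
t = (x̄ - μ₀) / (s/√n) = (61.23 - 58) / (10.43/√40) = 1.959
p-value = 0.0573

Since p-value < α = 0.1, we reject H₀.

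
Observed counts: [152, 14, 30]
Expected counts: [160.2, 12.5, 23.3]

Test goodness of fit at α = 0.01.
Chi-square goodness of fit test:
H₀: observed counts match expected distribution
H₁: observed counts differ from expected distribution
df = k - 1 = 2
χ² = Σ(O - E)²/E
   = (152 - 160.2)²/160.2 + (14 - 12.5)²/12.5 + (30 - 23.3)²/23.3
   = 0.420 + 0.180 + 1.927
   = 2.53
p-value = 0.2828

Since p-value > α = 0.01, we fail to reject H₀.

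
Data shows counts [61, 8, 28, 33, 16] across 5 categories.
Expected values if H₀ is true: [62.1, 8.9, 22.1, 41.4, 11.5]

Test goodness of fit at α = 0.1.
Chi-square goodness of fit test:
H₀: observed counts match expected distribution
H₁: observed counts differ from expected distribution
df = k - 1 = 4
χ² = Σ(O - E)²/E
   = (61 - 62.1)²/62.1 + (8 - 8.9)²/8.9 + (28 - 22.1)²/22.1 + (33 - 41.4)²/41.4 + (16 - 11.5)²/11.5
   = 0.019 + 0.091 + 1.575 + 1.704 + 1.761
   = 5.15
p-value = 0.2722

Since p-value > α = 0.1, we fail to reject H₀.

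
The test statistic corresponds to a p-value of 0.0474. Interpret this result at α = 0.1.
Since p = 0.0474 < α = 0.1, reject H₀.
There is sufficient evidence to reject the null hypothesis; the result is statistically significant at the 0.1 level.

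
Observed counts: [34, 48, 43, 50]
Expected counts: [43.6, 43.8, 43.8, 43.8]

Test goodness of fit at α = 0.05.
Chi-square goodness of fit test:
H₀: observed counts match expected distribution
H₁: observed counts differ from expected distribution
df = k - 1 = 3
χ² = Σ(O - E)²/E
   = (34 - 43.6)²/43.6 + (48 - 43.8)²/43.8 + (43 - 43.8)²/43.8 + (50 - 43.8)²/43.8
   = 2.114 + 0.403 + 0.015 + 0.878
   = 3.41
p-value = 0.3328

Since p-value > α = 0.05, we fail to reject H₀.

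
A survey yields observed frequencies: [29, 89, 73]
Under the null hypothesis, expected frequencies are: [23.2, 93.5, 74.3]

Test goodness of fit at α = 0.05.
Chi-square goodness of fit test:
H₀: observed counts match expected distribution
H₁: observed counts differ from expected distribution
df = k - 1 = 2
χ² = Σ(O - E)²/E
   = (29 - 23.2)²/23.2 + (89 - 93.5)²/93.5 + (73 - 74.3)²/74.3
   = 1.450 + 0.217 + 0.023
   = 1.69
p-value = 0.4297

Since p-value > α = 0.05, we fail to reject H₀.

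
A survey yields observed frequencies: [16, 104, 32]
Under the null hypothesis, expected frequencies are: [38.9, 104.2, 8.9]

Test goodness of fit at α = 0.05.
Chi-square goodness of fit test:
H₀: observed counts match expected distribution
H₁: observed counts differ from expected distribution
df = k - 1 = 2
χ² = Σ(O - E)²/E
   = (16 - 38.9)²/38.9 + (104 - 104.2)²/104.2 + (32 - 8.9)²/8.9
   = 13.481 + 0.000 + 59.956
   = 73.44
p-value < 0.0001

Since p-value < α = 0.05, we reject H₀.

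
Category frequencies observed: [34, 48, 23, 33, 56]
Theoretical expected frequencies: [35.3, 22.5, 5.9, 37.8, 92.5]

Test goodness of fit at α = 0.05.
Chi-square goodness of fit test:
H₀: observed counts match expected distribution
H₁: observed counts differ from expected distribution
df = k - 1 = 4
χ² = Σ(O - E)²/E
   = (34 - 35.3)²/35.3 + (48 - 22.5)²/22.5 + (23 - 5.9)²/5.9 + (33 - 37.8)²/37.8 + (56 - 92.5)²/92.5
   = 0.048 + 28.900 + 49.561 + 0.610 + 14.403
   = 93.52
p-value < 0.0001

Since p-value < α = 0.05, we reject H₀.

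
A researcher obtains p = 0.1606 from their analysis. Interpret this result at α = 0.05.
Since p = 0.1606 > α = 0.05, fail to reject H₀.
There is insufficient evidence to reject the null hypothesis; the result is not statistically significant at the 0.05 level.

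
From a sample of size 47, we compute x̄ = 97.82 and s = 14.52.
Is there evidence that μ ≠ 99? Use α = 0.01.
One-sample t-test:
H₀: μ = 99
H₁: μ ≠ 99
df = n - 1 = 46
t = (x̄ - μ₀) / (s/√n) = (97.82 - 99) / (14.52/√47) = -0.557
p-value = 0.5801

Since p-value > α = 0.01, we fail to reject H₀.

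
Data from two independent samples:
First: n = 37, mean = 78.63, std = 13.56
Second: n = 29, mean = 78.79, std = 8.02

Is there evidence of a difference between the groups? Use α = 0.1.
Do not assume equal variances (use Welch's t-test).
Welch's two-sample t-test:
H₀: μ₁ = μ₂
H₁: μ₁ ≠ μ₂
s₁²/n₁ = 13.56²/37 = 4.9696,  s₂²/n₂ = 8.02²/29 = 2.2179
SE = √(s₁²/n₁ + s₂²/n₂) = √(4.9696 + 2.2179) = 2.6810
df (Welch-Satterthwaite) = (s₁²/n₁ + s₂²/n₂)² / [(s₁²/n₁)²/(n₁-1) + (s₂²/n₂)²/(n₂-1)] ≈ 59.95
t = (x̄₁ - x̄₂) / SE = (78.63 - 78.79) / 2.6810 = -0.16 / 2.6810 = -0.060
p-value = 0.9526

Since p-value > α = 0.1, we fail to reject H₀.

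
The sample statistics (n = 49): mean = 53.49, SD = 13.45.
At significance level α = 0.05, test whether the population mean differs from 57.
One-sample t-test:
H₀: μ = 57
H₁: μ ≠ 57
df = n - 1 = 48
t = (x̄ - μ₀) / (s/√n) = (53.49 - 57) / (13.45/√49) = -1.827
p-value = 0.0740

Since p-value > α = 0.05, we fail to reject H₀.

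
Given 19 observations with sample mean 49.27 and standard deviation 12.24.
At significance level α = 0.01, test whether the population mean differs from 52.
One-sample t-test:
H₀: μ = 52
H₁: μ ≠ 52
df = n - 1 = 18
t = (x̄ - μ₀) / (s/√n) = (49.27 - 52) / (12.24/√19) = -0.972
p-value = 0.3438

Since p-value > α = 0.01, we fail to reject H₀.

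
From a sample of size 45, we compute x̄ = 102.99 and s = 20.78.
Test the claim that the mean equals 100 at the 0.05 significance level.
One-sample t-test:
H₀: μ = 100
H₁: μ ≠ 100
df = n - 1 = 44
t = (x̄ - μ₀) / (s/√n) = (102.99 - 100) / (20.78/√45) = 0.965
p-value = 0.3397

Since p-value > α = 0.05, we fail to reject H₀.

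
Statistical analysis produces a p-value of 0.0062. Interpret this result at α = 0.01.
Since p = 0.0062 < α = 0.01, reject H₀.
There is sufficient evidence to reject the null hypothesis; the result is statistically significant at the 0.01 level.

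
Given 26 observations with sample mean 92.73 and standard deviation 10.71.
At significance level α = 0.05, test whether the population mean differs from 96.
One-sample t-test:
H₀: μ = 96
H₁: μ ≠ 96
df = n - 1 = 25
t = (x̄ - μ₀) / (s/√n) = (92.73 - 96) / (10.71/√26) = -1.557
p-value = 0.1321

Since p-value > α = 0.05, we fail to reject H₀.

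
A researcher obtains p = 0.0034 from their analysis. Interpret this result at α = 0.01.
Since p = 0.0034 < α = 0.01, reject H₀.
There is sufficient evidence to reject the null hypothesis; the result is statistically significant at the 0.01 level.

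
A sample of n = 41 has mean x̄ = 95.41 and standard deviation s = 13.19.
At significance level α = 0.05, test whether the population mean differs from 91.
One-sample t-test:
H₀: μ = 91
H₁: μ ≠ 91
df = n - 1 = 40
t = (x̄ - μ₀) / (s/√n) = (95.41 - 91) / (13.19/√41) = 2.141
p-value = 0.0384

Since p-value < α = 0.05, we reject H₀.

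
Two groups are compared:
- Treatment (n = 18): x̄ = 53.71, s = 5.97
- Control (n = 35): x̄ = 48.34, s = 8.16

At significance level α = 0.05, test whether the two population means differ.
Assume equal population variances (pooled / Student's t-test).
Student's two-sample t-test (equal variances):
H₀: μ₁ = μ₂
H₁: μ₁ ≠ μ₂
df = n₁ + n₂ - 2 = 51
Pooled variance s_p² = [(n₁-1)s₁² + (n₂-1)s₂²] / (n₁ + n₂ - 2) = [(17)(5.97²) + (34)(8.16²)] / 51 = 56.2707
SE = √(s_p²(1/n₁ + 1/n₂)) = √(56.2707 × (1/18 + 1/35)) = 2.1757
t = (x̄₁ - x̄₂) / SE = (53.71 - 48.34) / 2.1757 = 5.37 / 2.1757 = 2.468
p-value = 0.0170

Since p-value < α = 0.05, we reject H₀.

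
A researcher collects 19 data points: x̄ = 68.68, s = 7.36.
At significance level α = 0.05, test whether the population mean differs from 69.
One-sample t-test:
H₀: μ = 69
H₁: μ ≠ 69
df = n - 1 = 18
t = (x̄ - μ₀) / (s/√n) = (68.68 - 69) / (7.36/√19) = -0.190
p-value = 0.8518

Since p-value > α = 0.05, we fail to reject H₀.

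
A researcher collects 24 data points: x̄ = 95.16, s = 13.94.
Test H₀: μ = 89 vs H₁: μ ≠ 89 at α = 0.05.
One-sample t-test:
H₀: μ = 89
H₁: μ ≠ 89
df = n - 1 = 23
t = (x̄ - μ₀) / (s/√n) = (95.16 - 89) / (13.94/√24) = 2.165
p-value = 0.0410

Since p-value < α = 0.05, we reject H₀.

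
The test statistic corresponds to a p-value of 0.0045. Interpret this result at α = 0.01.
Since p = 0.0045 < α = 0.01, reject H₀.
There is sufficient evidence to reject the null hypothesis; the result is statistically significant at the 0.01 level.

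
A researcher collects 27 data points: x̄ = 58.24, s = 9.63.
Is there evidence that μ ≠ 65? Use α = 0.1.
One-sample t-test:
H₀: μ = 65
H₁: μ ≠ 65
df = n - 1 = 26
t = (x̄ - μ₀) / (s/√n) = (58.24 - 65) / (9.63/√27) = -3.648
p-value = 0.0012

Since p-value < α = 0.1, we reject H₀.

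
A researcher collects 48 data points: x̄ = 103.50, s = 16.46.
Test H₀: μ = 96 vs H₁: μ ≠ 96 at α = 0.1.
One-sample t-test:
H₀: μ = 96
H₁: μ ≠ 96
df = n - 1 = 47
t = (x̄ - μ₀) / (s/√n) = (103.50 - 96) / (16.46/√48) = 3.157
p-value = 0.0028

Since p-value < α = 0.1, we reject H₀.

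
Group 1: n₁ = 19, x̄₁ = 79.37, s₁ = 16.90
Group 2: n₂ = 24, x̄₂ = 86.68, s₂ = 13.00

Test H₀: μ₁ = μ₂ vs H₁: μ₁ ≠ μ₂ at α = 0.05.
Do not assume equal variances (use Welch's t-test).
Welch's two-sample t-test:
H₀: μ₁ = μ₂
H₁: μ₁ ≠ μ₂
s₁²/n₁ = 16.90²/19 = 15.0321,  s₂²/n₂ = 13.00²/24 = 7.0417
SE = √(s₁²/n₁ + s₂²/n₂) = √(15.0321 + 7.0417) = 4.6983
df (Welch-Satterthwaite) = (s₁²/n₁ + s₂²/n₂)² / [(s₁²/n₁)²/(n₁-1) + (s₂²/n₂)²/(n₂-1)] ≈ 33.13
t = (x̄₁ - x̄₂) / SE = (79.37 - 86.68) / 4.6983 = -7.31 / 4.6983 = -1.556
p-value = 0.1292

Since p-value > α = 0.05, we fail to reject H₀.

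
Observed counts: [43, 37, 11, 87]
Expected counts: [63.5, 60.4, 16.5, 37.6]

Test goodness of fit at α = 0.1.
Chi-square goodness of fit test:
H₀: observed counts match expected distribution
H₁: observed counts differ from expected distribution
df = k - 1 = 3
χ² = Σ(O - E)²/E
   = (43 - 63.5)²/63.5 + (37 - 60.4)²/60.4 + (11 - 16.5)²/16.5 + (87 - 37.6)²/37.6
   = 6.618 + 9.066 + 1.833 + 64.903
   = 82.42
p-value < 0.0001

Since p-value < α = 0.1, we reject H₀.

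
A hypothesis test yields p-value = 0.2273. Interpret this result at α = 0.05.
Since p = 0.2273 > α = 0.05, fail to reject H₀.
There is insufficient evidence to reject the null hypothesis; the result is not statistically significant at the 0.05 level.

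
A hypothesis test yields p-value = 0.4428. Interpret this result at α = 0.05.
Since p = 0.4428 > α = 0.05, fail to reject H₀.
There is insufficient evidence to reject the null hypothesis; the result is not statistically significant at the 0.05 level.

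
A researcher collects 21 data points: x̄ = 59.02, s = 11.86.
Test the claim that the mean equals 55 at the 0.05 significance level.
One-sample t-test:
H₀: μ = 55
H₁: μ ≠ 55
df = n - 1 = 20
t = (x̄ - μ₀) / (s/√n) = (59.02 - 55) / (11.86/√21) = 1.553
p-value = 0.1360

Since p-value > α = 0.05, we fail to reject H₀.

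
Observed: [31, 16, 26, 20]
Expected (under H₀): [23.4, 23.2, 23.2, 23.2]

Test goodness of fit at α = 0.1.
Chi-square goodness of fit test:
H₀: observed counts match expected distribution
H₁: observed counts differ from expected distribution
df = k - 1 = 3
χ² = Σ(O - E)²/E
   = (31 - 23.4)²/23.4 + (16 - 23.2)²/23.2 + (26 - 23.2)²/23.2 + (20 - 23.2)²/23.2
   = 2.468 + 2.234 + 0.338 + 0.441
   = 5.48
p-value = 0.1397

Since p-value > α = 0.1, we fail to reject H₀.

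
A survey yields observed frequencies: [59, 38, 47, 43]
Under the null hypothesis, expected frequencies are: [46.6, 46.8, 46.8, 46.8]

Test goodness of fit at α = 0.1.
Chi-square goodness of fit test:
H₀: observed counts match expected distribution
H₁: observed counts differ from expected distribution
df = k - 1 = 3
χ² = Σ(O - E)²/E
   = (59 - 46.6)²/46.6 + (38 - 46.8)²/46.8 + (47 - 46.8)²/46.8 + (43 - 46.8)²/46.8
   = 3.300 + 1.655 + 0.001 + 0.309
   = 5.26
p-value = 0.1535

Since p-value > α = 0.1, we fail to reject H₀.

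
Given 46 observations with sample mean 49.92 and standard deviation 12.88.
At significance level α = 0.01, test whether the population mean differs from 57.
One-sample t-test:
H₀: μ = 57
H₁: μ ≠ 57
df = n - 1 = 45
t = (x̄ - μ₀) / (s/√n) = (49.92 - 57) / (12.88/√46) = -3.728
p-value = 0.0005

Since p-value < α = 0.01, we reject H₀.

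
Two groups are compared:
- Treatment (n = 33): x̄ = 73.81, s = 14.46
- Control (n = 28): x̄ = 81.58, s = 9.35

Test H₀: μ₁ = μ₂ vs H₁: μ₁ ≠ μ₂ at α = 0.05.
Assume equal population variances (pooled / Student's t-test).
Student's two-sample t-test (equal variances):
H₀: μ₁ = μ₂
H₁: μ₁ ≠ μ₂
df = n₁ + n₂ - 2 = 59
Pooled variance s_p² = [(n₁-1)s₁² + (n₂-1)s₂²] / (n₁ + n₂ - 2) = [(32)(14.46²) + (27)(9.35²)] / 59 = 153.4125
SE = √(s_p²(1/n₁ + 1/n₂)) = √(153.4125 × (1/33 + 1/28)) = 3.1824
t = (x̄₁ - x̄₂) / SE = (73.81 - 81.58) / 3.1824 = -7.77 / 3.1824 = -2.442
p-value = 0.0176

Since p-value < α = 0.05, we reject H₀.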